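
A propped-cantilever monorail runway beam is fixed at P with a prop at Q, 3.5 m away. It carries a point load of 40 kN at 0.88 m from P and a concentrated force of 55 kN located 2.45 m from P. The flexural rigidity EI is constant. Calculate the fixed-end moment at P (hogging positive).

Release the roller at Q. Primary structure: cantilever fixed at P.
Primary-structure tip deflection at Q by superposition:
  point load 40 at a = 0.88: Pa²(3L − a)/(6EI) = 49.66/EI
  point load 55 at a = 2.45: Pa²(3L − a)/(6EI) = 442.9/EI
  δ_0 = 492.6/EI
Flexibility coefficient — unit upward force at Q: δ_{QQ} = L³/(3EI) = 14.29/EI.
Compatibility at Q: δ_0 − R_Q·δ_{QQ} = 0, so R_Q = 492.6/14.29 = 34.47 kN.
Moment equilibrium about P: M_P = Σ(load moments about P) − R_Q·L = 169.9 − 34.47×3.5 = 49.31 kN·m.

M_P = 49.31 kN·m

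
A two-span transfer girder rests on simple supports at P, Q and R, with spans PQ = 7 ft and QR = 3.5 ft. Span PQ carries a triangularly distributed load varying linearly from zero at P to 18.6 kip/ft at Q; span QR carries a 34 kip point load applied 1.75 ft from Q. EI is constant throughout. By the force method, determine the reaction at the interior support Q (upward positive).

Take M_Q as the redundant. Released structure: two simple spans PQ and QR with a hinge at Q.
End slopes at the hinge Q, treating each span as simply supported:
  span PQ: triangular load, peak 18.6: w₀L³/(45EI) = 141.8/EI
  span QR: point load 34 at a = 1.75: Pab(L + b)/(6LEI) = 26.03/EI
  relative rotation θ_0 = (141.8 + 26.03)/EI = 167.8/EI
A unit hogging moment at Q produces rotation L₁/(3EI) + L₂/(3EI) = 3.5/EI.
Compatibility: M_Q·(L₁+L₂)/(3EI) = θ_0, giving M_Q = 47.94 kip·ft (hogging).
Span PQ, ΣM about P with M_Q applied at Q: R_Q^{PQ}·7 = 303.8 + 47.94, so R_Q^{PQ} = 50.25 kip and R_P = 65.1 − 50.25 = 14.85 kip.
Span QR, ΣM about R: R_Q^{QR}·3.5 = 59.5 + 47.94, so R_Q^{QR} = 30.7 kip and R_R = 34 − 30.7 = 3.302 kip.
R_Q = 50.25 + 30.7 = 80.95 kip.

R_Q = 80.95 kip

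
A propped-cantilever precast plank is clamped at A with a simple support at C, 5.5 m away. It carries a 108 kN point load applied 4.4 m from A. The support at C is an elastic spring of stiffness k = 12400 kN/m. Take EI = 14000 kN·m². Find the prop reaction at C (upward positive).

Take the reaction at C as the redundant and release it; the primary structure is a cantilever fixed at A.
Primary-structure tip deflection at C by superposition:
  point load 108 at a = 4.4: Pa²(3L − a)/(6EI) = 4217/EI
Flexibility coefficient — unit upward force at C: δ_{CC} = L³/(3EI) = 55.46/EI.
With EI = 14000 kN·m²: δ_0 = 0.30119 m and δ_{CC} = 0.003961 m/kN.
Compatibility — the spring shortens by R_C/k under the reaction it provides: δ_0 − R_C·δ_{CC} = R_C/k. With 1/k = 0.000081 m/kN, R_C = δ_0 / (δ_{CC} + 1/k) = 0.30119 / (0.003961 + 0.000081) = 74.52 kN.

R_C = 74.52 kN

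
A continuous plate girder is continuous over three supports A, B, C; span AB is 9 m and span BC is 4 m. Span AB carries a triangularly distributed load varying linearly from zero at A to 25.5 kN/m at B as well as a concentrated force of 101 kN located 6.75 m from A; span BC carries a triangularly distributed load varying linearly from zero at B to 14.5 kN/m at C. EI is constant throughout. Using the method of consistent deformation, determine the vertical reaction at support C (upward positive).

Release continuity at B by inserting a hinge; the redundant is the internal moment M_B. The primary structure is two simply-supported spans AB and BC.
Rotations at B on the released spans (each span's end-slope, ×1/EI):
  span AB: triangular load, peak 25.5: w₀L³/(45EI) = 413.1/EI
  span AB: point load 101 at a = 6.75: Pab(L + a)/(6LEI) = 447.4/EI
  span BC: triangular load, peak 14.5: 7w₀L³/(360EI) = 18.04/EI
  relative rotation θ_0 = (860.5 + 18.04)/EI = 878.5/EI
A unit hogging moment at B produces rotation L₁/(3EI) + L₂/(3EI) = 4.333/EI.
Slope continuity at B: θ_0 = M_B·4.333/EI, so M_B = 878.5/4.333 = 202.7 kN·m (hogging).
Span BC, ΣM about C: R_B^{BC}·4 = 38.67 + 202.7, so R_B^{BC} = 60.35 kN and R_C = 29 − 60.35 = -31.35 kN.

R_C = -31.35 kN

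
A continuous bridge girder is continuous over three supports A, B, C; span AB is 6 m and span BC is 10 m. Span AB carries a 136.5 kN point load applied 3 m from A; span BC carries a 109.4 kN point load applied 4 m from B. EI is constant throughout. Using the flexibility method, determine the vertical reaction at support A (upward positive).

Insert a hinge at B; M_B is the redundant, and each span becomes simply supported.
End slopes at the hinge B, treating each span as simply supported:
  span AB: point load 136.5 at a = 3: Pab(L + a)/(6LEI) = 307.1/EI
  span BC: point load 109.4 at a = 4: Pab(L + b)/(6LEI) = 700.2/EI
  relative rotation θ_0 = (307.1 + 700.2)/EI = 1007/EI
A unit hogging moment at B produces rotation L₁/(3EI) + L₂/(3EI) = 5.333/EI.
Compatibility: M_B·(L₁+L₂)/(3EI) = θ_0, giving M_B = 188.9 kN·m (hogging).
Span AB, ΣM about A with M_B applied at B: R_B^{AB}·6 = 409.5 + 188.9, so R_B^{AB} = 99.73 kN and R_A = 136.5 − 99.73 = 36.77 kN.

R_A = 36.77 kN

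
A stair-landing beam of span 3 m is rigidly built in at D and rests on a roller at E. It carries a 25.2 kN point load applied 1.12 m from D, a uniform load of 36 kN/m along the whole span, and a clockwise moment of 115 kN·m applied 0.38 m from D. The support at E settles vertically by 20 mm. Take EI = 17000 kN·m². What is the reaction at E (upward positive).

R_E = 20.98 kN

Choose R_E as the redundant. The primary structure is the cantilever fixed at D.
Primary-structure tip deflection at E by superposition:
  point load 25.2 at a = 1.12: Pa²(3L − a)/(6EI) = 41.52/EI
  UDL 36: wL⁴/(8EI) = 364.5/EI
  clockwise couple 115 at a = 0.38: M₀a(2L − a)/(2EI) = 122.8/EI
  δ_0 = 528.8/EI
Tip deflection under a unit load at E: L³/(3EI) = 9/EI.
With EI = 17000 kN·m²: δ_0 = 0.031107 m and δ_{EE} = 0.000529 m/kN.
Compatibility — the beam at E must follow the support down by 0.02 m: δ_0 − R_E·δ_{EE} = 0.02, so R_E = (0.031107 − 0.02)/0.000529 = 20.98 kN.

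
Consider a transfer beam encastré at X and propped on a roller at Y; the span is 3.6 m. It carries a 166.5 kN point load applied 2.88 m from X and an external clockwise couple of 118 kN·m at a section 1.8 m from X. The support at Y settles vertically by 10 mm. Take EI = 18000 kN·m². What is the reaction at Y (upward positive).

R_Y = 142.5 kN

Choose R_Y as the redundant. The primary structure is the cantilever fixed at X.
Downward deflection at the released point Y due to the loads:
  point load 166.5 at a = 2.88: Pa²(3L − a)/(6EI) = 1823/EI
  clockwise couple 118 at a = 1.8: M₀a(2L − a)/(2EI) = 573.5/EI
  δ_0 = 2396/EI
Flexibility coefficient — unit upward force at Y: δ_{YY} = L³/(3EI) = 15.55/EI.
With EI = 18000 kN·m²: δ_0 = 0.13313 m and δ_{YY} = 0.000864 m/kN.
Compatibility — the beam at Y must follow the support down by 0.01 m: δ_0 − R_Y·δ_{YY} = 0.01, so R_Y = (0.13313 − 0.01)/0.000864 = 142.5 kN.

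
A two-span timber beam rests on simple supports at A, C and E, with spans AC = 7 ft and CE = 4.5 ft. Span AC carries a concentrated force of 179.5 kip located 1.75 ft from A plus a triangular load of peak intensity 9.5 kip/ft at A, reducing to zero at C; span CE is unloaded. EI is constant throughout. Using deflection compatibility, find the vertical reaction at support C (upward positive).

Release continuity at C by inserting a hinge; the redundant is the internal moment M_C. The primary structure is two simply-supported spans AC and CE.
Rotations at C on the released spans (each span's end-slope, ×1/EI):
  span AC: point load 179.5 at a = 1.75: Pab(L + a)/(6LEI) = 343.6/EI
  span AC: triangular load, peak 9.5: 7w₀L³/(360EI) = 63.36/EI
  relative rotation θ_0 = (406.9 + 0)/EI = 406.9/EI
A unit hogging moment at C produces rotation L₁/(3EI) + L₂/(3EI) = 3.833/EI.
Compatibility: M_C·(L₁+L₂)/(3EI) = θ_0, giving M_C = 106.2 kip·ft (hogging).
Span AC, ΣM about A with M_C applied at C: R_C^{AC}·7 = 391.7 + 106.2, so R_C^{AC} = 71.12 kip and R_A = 212.8 − 71.12 = 141.6 kip.
Span CE, ΣM about E: R_C^{CE}·4.5 = 0 + 106.2, so R_C^{CE} = 23.59 kip and R_E = 0 − 23.59 = -23.59 kip.
R_C = 71.12 + 23.59 = 94.71 kip.

R_C = 94.71 kip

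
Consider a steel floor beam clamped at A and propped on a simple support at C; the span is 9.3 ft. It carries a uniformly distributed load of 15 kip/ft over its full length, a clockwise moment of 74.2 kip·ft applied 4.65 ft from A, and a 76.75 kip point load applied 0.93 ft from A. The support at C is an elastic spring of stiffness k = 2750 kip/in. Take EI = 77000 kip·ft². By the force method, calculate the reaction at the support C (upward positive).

R_C = 61.86 kip

Remove the prop at C; the released (primary) structure is a cantilever built in at A.
Deflection at C on the released cantilever, summing each load's contribution:
  UDL 15: wL⁴/(8EI) = 14026/EI
  clockwise couple 74.2 at a = 4.65: M₀a(2L − a)/(2EI) = 2407/EI
  point load 76.75 at a = 0.93: Pa²(3L − a)/(6EI) = 298.4/EI
  δ_0 = 16731/EI
Flexibility coefficient — unit upward force at C: δ_{CC} = L³/(3EI) = 268.1/EI.
With EI = 77000 kip·ft²: δ_0 = 0.21728 ft and δ_{CC} = 0.003482 ft/kip.
Compatibility — the spring shortens by R_C/k under the reaction it provides: δ_0 − R_C·δ_{CC} = R_C/k. With 1/k = 1/(2750×12) ft/kip = 0.00003 ft/kip, R_C = δ_0 / (δ_{CC} + 1/k) = 0.21728 / (0.003482 + 0.00003) = 61.86 kip.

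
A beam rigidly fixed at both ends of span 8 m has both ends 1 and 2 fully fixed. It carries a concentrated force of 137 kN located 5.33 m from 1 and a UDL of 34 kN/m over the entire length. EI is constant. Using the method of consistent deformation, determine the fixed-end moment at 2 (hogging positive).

Release both end moments; the primary structure is a simply-supported span 12 with redundants M_1 and M_2.
Simple-span end rotations at 1 and 2 under the given loads:
  at 1: point load 137 at a = 5.33: Pab(L + b)/(6LEI) = 433.4/EI
  at 2: point load 137 at a = 5.33: Pab(L + a)/(6LEI) = 541.4/EI
  at 1: UDL 34: wL³/(24EI) = 725.3/EI
  at 2: UDL 34: wL³/(24EI) = 725.3/EI
  θ_10 = 1159/EI,  θ_20 = 1267/EI
Flexibility coefficients: a unit moment at one end gives L/(3EI) there and L/(6EI) at the far end, so f₁₁ = f₂₂ = 2.667/EI and f₁₂ = f₂₁ = 1.333/EI.
Compatibility — zero rotation at each built-in end:
  2.667 M_1 + 1.333 M_2 = 1159
  1.333 M_1 + 2.667 M_2 = 1267
Solving the pair gives M_1 = 262.7 kN·m and M_2 = 343.7 kN·m (hogging).

M_2 = 343.7 kN·m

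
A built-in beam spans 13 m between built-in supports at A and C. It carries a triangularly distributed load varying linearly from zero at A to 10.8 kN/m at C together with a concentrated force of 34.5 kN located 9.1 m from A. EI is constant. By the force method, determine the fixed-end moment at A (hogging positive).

M_A = 89.1 kN·m

Release both end moments; the primary structure is a simply-supported span AC with redundants M_A and M_C.
On the primary (simply-supported) span, the end slopes from the loading are:
  at A: triangular load, peak 10.8: 7w₀L³/(360EI) = 461.4/EI
  at C: triangular load, peak 10.8: w₀L³/(45EI) = 527.3/EI
  at A: point load 34.5 at a = 9.1: Pab(L + b)/(6LEI) = 265.3/EI
  at C: point load 34.5 at a = 9.1: Pab(L + a)/(6LEI) = 346.9/EI
  θ_A0 = 726.7/EI,  θ_C0 = 874.2/EI
Flexibility coefficients: a unit moment at one end gives L/(3EI) there and L/(6EI) at the far end, so f₁₁ = f₂₂ = 4.333/EI and f₁₂ = f₂₁ = 2.167/EI.
Compatibility — zero rotation at each built-in end:
  4.333 M_A + 2.167 M_C = 726.7
  2.167 M_A + 4.333 M_C = 874.2
Solving the pair gives M_A = 89.1 kN·m and M_C = 157.2 kN·m (hogging).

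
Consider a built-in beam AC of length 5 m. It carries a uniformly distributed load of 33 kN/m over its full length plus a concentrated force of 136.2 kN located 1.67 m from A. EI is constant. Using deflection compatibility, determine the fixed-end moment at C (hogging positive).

M_C = 119.3 kN·m

Release both end moments; the primary structure is a simply-supported span AC with redundants M_A and M_C.
End rotations of the released simple span under the applied load (×1/EI):
  at A: UDL 33: wL³/(24EI) = 171.9/EI
  at C: UDL 33: wL³/(24EI) = 171.9/EI
  at A: point load 136.2 at a = 1.67: Pab(L + b)/(6LEI) = 210.3/EI
  at C: point load 136.2 at a = 1.67: Pab(L + a)/(6LEI) = 168.4/EI
  θ_A0 = 382.2/EI,  θ_C0 = 340.3/EI
Flexibility coefficients: a unit moment at one end gives L/(3EI) there and L/(6EI) at the far end, so f₁₁ = f₂₂ = 1.667/EI and f₁₂ = f₂₁ = 0.8333/EI.
Compatibility — zero rotation at each built-in end:
  1.667 M_A + 0.8333 M_C = 382.2
  0.8333 M_A + 1.667 M_C = 340.3
Solving the pair gives M_A = 169.6 kN·m and M_C = 119.3 kN·m (hogging).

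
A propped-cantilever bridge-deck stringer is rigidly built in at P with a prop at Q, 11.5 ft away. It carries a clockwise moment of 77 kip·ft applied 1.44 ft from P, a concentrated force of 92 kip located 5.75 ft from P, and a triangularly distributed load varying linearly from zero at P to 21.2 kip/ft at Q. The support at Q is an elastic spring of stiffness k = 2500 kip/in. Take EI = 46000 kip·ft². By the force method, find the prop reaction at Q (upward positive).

Release the roller at Q. Primary structure: cantilever fixed at P.
Free-end deflection of the primary structure under the applied loading (downward +):
  clockwise couple 77 at a = 1.44: M₀a(2L − a)/(2EI) = 1195/EI
  point load 92 at a = 5.75: Pa²(3L − a)/(6EI) = 14575/EI
  triangular load, peak 21.2 at the free end: 11w₀L⁴/(120EI) = 33989/EI
  δ_0 = 49759/EI
Flexibility coefficient — unit upward force at Q: δ_{QQ} = L³/(3EI) = 507/EI.
With EI = 46000 kip·ft²: δ_0 = 1.0817 ft and δ_{QQ} = 0.011021 ft/kip.
Compatibility — the spring shortens by R_Q/k under the reaction it provides: δ_0 − R_Q·δ_{QQ} = R_Q/k. With 1/k = 1/(2500×12) ft/kip = 0.000033 ft/kip, R_Q = δ_0 / (δ_{QQ} + 1/k) = 1.0817 / (0.011021 + 0.000033) = 97.86 kip.

R_Q = 97.86 kip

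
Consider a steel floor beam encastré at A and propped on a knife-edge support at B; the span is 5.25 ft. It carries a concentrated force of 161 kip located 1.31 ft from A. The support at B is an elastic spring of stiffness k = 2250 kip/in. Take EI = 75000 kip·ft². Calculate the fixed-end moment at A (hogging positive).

M_A = 142.5 kip·ft

Choose R_B as the redundant. The primary structure is the cantilever fixed at A.
Downward deflection at the released point B due to the loads:
  point load 161 at a = 1.31: Pa²(3L − a)/(6EI) = 664.9/EI
Tip deflection under a unit load at B: L³/(3EI) = 48.23/EI.
With EI = 75000 kip·ft²: δ_0 = 0.008866 ft and δ_{BB} = 0.000643 ft/kip.
Compatibility — the spring shortens by R_B/k under the reaction it provides: δ_0 − R_B·δ_{BB} = R_B/k. With 1/k = 1/(2250×12) ft/kip = 0.000037 ft/kip, R_B = δ_0 / (δ_{BB} + 1/k) = 0.008866 / (0.000643 + 0.000037) = 13.03 kip.
Moment equilibrium about A: M_A = Σ(load moments about A) − R_B·L = 210.9 − 13.03×5.25 = 142.5 kip·ft.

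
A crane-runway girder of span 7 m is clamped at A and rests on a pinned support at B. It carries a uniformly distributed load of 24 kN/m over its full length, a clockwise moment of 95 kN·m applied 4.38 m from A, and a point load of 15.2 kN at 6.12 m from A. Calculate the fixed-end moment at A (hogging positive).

Remove the prop at B; the released (primary) structure is a cantilever built in at A.
Deflection at B on the released cantilever, summing each load's contribution:
  UDL 24: wL⁴/(8EI) = 7203/EI
  clockwise couple 95 at a = 4.38: M₀a(2L − a)/(2EI) = 2001/EI
  point load 15.2 at a = 6.12: Pa²(3L − a)/(6EI) = 1412/EI
  δ_0 = 10616/EI
Flexibility coefficient — unit upward force at B: δ_{BB} = L³/(3EI) = 114.3/EI.
The prop prevents deflection at B: R_B = δ_0/δ_{BB} = 10616/114.3 = 92.85 kN.
Moment equilibrium about A: M_A = Σ(load moments about A) − R_B·L = 776 − 92.85×7 = 126 kN·m.

M_A = 126 kN·m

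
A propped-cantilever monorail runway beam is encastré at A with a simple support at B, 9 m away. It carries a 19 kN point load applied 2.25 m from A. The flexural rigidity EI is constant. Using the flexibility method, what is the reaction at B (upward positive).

R_B = 1.633 kN

Remove the prop at B; the released (primary) structure is a cantilever built in at A.
Downward deflection at the released point B due to the loads:
  point load 19 at a = 2.25: Pa²(3L − a)/(6EI) = 396.8/EI
Flexibility coefficient — unit upward force at B: δ_{BB} = L³/(3EI) = 243/EI.
Compatibility at B: δ_0 − R_B·δ_{BB} = 0, so R_B = 396.8/243 = 1.633 kN.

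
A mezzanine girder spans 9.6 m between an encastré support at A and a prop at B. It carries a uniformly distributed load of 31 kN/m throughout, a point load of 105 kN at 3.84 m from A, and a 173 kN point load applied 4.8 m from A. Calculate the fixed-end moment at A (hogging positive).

M_A = 862.1 kN·m

Release the roller at B. Primary structure: cantilever fixed at A.
Free-end deflection of the primary structure under the applied loading (downward +):
  UDL 31: wL⁴/(8EI) = 32912/EI
  point load 105 at a = 3.84: Pa²(3L − a)/(6EI) = 6441/EI
  point load 173 at a = 4.8: Pa²(3L − a)/(6EI) = 15944/EI
  δ_0 = 55297/EI
Flexibility coefficient — unit upward force at B: δ_{BB} = L³/(3EI) = 294.9/EI.
Compatibility at B: δ_0 − R_B·δ_{BB} = 0, so R_B = 55297/294.9 = 187.5 kN.
Moment equilibrium about A: M_A = Σ(load moments about A) − R_B·L = 2662 − 187.5×9.6 = 862.1 kN·m.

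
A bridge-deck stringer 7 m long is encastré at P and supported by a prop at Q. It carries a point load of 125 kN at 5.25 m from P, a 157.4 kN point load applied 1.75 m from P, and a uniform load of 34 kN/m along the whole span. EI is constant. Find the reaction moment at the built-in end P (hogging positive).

M_P = 491.6 kN·m

Release the roller at Q. Primary structure: cantilever fixed at P.
Free-end deflection of the primary structure under the applied loading (downward +):
  point load 125 at a = 5.25: Pa²(3L − a)/(6EI) = 9044/EI
  point load 157.4 at a = 1.75: Pa²(3L − a)/(6EI) = 1547/EI
  UDL 34: wL⁴/(8EI) = 10204/EI
  δ_0 = 20795/EI
Flexibility coefficient — unit upward force at Q: δ_{QQ} = L³/(3EI) = 114.3/EI.
The prop prevents deflection at Q: R_Q = δ_0/δ_{QQ} = 20795/114.3 = 181.9 kN.
Moment equilibrium about P: M_P = Σ(load moments about P) − R_Q·L = 1765 − 181.9×7 = 491.6 kN·m.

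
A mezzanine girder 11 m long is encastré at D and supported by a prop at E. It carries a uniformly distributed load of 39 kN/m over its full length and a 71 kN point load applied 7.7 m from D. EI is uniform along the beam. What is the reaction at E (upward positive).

Release the roller at E. Primary structure: cantilever fixed at D.
Free-end deflection of the primary structure under the applied loading (downward +):
  UDL 39: wL⁴/(8EI) = 71375/EI
  point load 71 at a = 7.7: Pa²(3L − a)/(6EI) = 17750/EI
  δ_0 = 89125/EI
Flexibility coefficient — unit upward force at E: δ_{EE} = L³/(3EI) = 443.7/EI.
The prop prevents deflection at E: R_E = δ_0/δ_{EE} = 89125/443.7 = 200.9 kN.

R_E = 200.9 kN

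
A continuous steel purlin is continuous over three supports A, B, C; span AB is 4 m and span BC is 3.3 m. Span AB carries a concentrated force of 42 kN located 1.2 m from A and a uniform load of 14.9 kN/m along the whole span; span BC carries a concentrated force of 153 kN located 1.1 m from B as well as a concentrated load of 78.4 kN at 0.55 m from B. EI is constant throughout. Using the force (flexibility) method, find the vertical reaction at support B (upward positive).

Take M_B as the redundant. Released structure: two simple spans AB and BC with a hinge at B.
Discontinuity in slope at B on the released structure — sum the simple-span end rotations:
  span AB: point load 42 at a = 1.2: Pab(L + a)/(6LEI) = 30.58/EI
  span AB: UDL 14.9: wL³/(24EI) = 39.73/EI
  span BC: point load 153 at a = 1.1: Pab(L + b)/(6LEI) = 102.8/EI
  span BC: point load 78.4 at a = 0.55: Pab(L + b)/(6LEI) = 36.23/EI
  relative rotation θ_0 = (70.31 + 139.1)/EI = 209.4/EI
A unit hogging moment at B produces rotation L₁/(3EI) + L₂/(3EI) = 2.433/EI.
Slope continuity at B: θ_0 = M_B·2.433/EI, so M_B = 209.4/2.433 = 86.05 kN·m (hogging).
Span AB, ΣM about A with M_B applied at B: R_B^{AB}·4 = 169.6 + 86.05, so R_B^{AB} = 63.91 kN and R_A = 101.6 − 63.91 = 37.69 kN.
Span BC, ΣM about C: R_B^{BC}·3.3 = 552.2 + 86.05, so R_B^{BC} = 193.4 kN and R_C = 231.4 − 193.4 = 37.99 kN.
R_B = 63.91 + 193.4 = 257.3 kN.

R_B = 257.3 kN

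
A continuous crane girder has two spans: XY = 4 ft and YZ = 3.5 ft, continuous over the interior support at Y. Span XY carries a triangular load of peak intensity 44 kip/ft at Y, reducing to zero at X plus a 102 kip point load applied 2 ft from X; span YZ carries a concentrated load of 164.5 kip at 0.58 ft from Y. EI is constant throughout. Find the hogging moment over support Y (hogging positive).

M_Y = 99.9 kip·ft

Take M_Y as the redundant. Released structure: two simple spans XY and YZ with a hinge at Y.
End slopes at the hinge Y, treating each span as simply supported:
  span XY: triangular load, peak 44: w₀L³/(45EI) = 62.58/EI
  span XY: point load 102 at a = 2: Pab(L + a)/(6LEI) = 102/EI
  span YZ: point load 164.5 at a = 0.58: Pab(L + b)/(6LEI) = 85.17/EI
  relative rotation θ_0 = (164.6 + 85.17)/EI = 249.7/EI
A unit hogging moment at Y produces rotation L₁/(3EI) + L₂/(3EI) = 2.5/EI.
Slope continuity at Y: θ_0 = M_Y·2.5/EI, so M_Y = 249.7/2.5 = 99.9 kip·ft (hogging).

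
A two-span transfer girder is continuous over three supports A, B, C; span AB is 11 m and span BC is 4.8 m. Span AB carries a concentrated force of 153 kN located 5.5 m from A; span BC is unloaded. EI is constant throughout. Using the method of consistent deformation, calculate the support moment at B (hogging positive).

M_B = 219.7 kN·m

Take M_B as the redundant. Released structure: two simple spans AB and BC with a hinge at B.
Discontinuity in slope at B on the released structure — sum the simple-span end rotations:
  span AB: point load 153 at a = 5.5: Pab(L + a)/(6LEI) = 1157/EI
  relative rotation θ_0 = (1157 + 0)/EI = 1157/EI
A unit hogging moment at B produces rotation L₁/(3EI) + L₂/(3EI) = 5.267/EI.
Compatibility: M_B·(L₁+L₂)/(3EI) = θ_0, giving M_B = 219.7 kN·m (hogging).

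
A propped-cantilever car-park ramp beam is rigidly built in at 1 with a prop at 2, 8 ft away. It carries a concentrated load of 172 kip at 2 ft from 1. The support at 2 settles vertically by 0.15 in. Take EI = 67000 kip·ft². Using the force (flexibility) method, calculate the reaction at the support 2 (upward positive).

Release the roller at 2. Primary structure: cantilever fixed at 1.
Primary-structure tip deflection at 2 by superposition:
  point load 172 at a = 2: Pa²(3L − a)/(6EI) = 2523/EI
Tip deflection under a unit load at 2: L³/(3EI) = 170.7/EI.
With EI = 67000 kip·ft²: δ_0 = 0.037652 ft and δ_{22} = 0.002547 ft/kip.
Compatibility — the beam at 2 must follow the support down by 0.0125 ft: δ_0 − R_2·δ_{22} = 0.0125, so R_2 = (0.037652 − 0.0125)/0.002547 = 9.874 kip.

R_2 = 9.874 kip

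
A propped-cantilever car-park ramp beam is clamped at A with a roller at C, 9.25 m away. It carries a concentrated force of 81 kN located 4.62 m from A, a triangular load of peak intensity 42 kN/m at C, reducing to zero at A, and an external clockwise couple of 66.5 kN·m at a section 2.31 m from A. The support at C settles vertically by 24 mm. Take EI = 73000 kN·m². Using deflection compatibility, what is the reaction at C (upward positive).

R_C = 130.2 kN

Release the roller at C. Primary structure: cantilever fixed at A.
Downward deflection at the released point C due to the loads:
  point load 81 at a = 4.62: Pa²(3L − a)/(6EI) = 6665/EI
  triangular load, peak 42 at the free end: 11w₀L⁴/(120EI) = 28186/EI
  clockwise couple 66.5 at a = 2.31: M₀a(2L − a)/(2EI) = 1244/EI
  δ_0 = 36094/EI
Flexibility coefficient — unit upward force at C: δ_{CC} = L³/(3EI) = 263.8/EI.
With EI = 73000 kN·m²: δ_0 = 0.49444 m and δ_{CC} = 0.003614 m/kN.
Compatibility — the beam at C must follow the support down by 0.024 m: δ_0 − R_C·δ_{CC} = 0.024, so R_C = (0.49444 − 0.024)/0.003614 = 130.2 kN.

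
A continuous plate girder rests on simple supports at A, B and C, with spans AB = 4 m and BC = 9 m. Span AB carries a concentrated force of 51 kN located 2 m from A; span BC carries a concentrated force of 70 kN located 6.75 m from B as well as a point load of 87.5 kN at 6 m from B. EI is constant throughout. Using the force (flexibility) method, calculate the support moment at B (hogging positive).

Take M_B as the redundant. Released structure: two simple spans AB and BC with a hinge at B.
Rotations at B on the released spans (each span's end-slope, ×1/EI):
  span AB: point load 51 at a = 2: Pab(L + a)/(6LEI) = 51/EI
  span BC: point load 70 at a = 6.75: Pab(L + b)/(6LEI) = 221.5/EI
  span BC: point load 87.5 at a = 6: Pab(L + b)/(6LEI) = 350/EI
  relative rotation θ_0 = (51 + 571.5)/EI = 622.5/EI
A unit hogging moment at B produces rotation L₁/(3EI) + L₂/(3EI) = 4.333/EI.
Slope continuity at B: θ_0 = M_B·4.333/EI, so M_B = 622.5/4.333 = 143.7 kN·m (hogging).

M_B = 143.7 kN·m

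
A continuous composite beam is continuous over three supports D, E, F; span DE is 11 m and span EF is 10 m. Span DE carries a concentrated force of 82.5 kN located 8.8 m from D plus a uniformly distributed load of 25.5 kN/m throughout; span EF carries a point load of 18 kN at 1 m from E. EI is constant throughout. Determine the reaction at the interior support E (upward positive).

Insert a hinge at E; M_E is the redundant, and each span becomes simply supported.
Discontinuity in slope at E on the released structure — sum the simple-span end rotations:
  span DE: point load 82.5 at a = 8.8: Pab(L + a)/(6LEI) = 479.2/EI
  span DE: UDL 25.5: wL³/(24EI) = 1414/EI
  span EF: point load 18 at a = 1: Pab(L + b)/(6LEI) = 51.3/EI
  relative rotation θ_0 = (1893 + 51.3)/EI = 1945/EI
A unit hogging moment at E produces rotation L₁/(3EI) + L₂/(3EI) = 7/EI.
Slope continuity at E: θ_0 = M_E·7/EI, so M_E = 1945/7 = 277.8 kN·m (hogging).
Span DE, ΣM about D with M_E applied at E: R_E^{DE}·11 = 2269 + 277.8, so R_E^{DE} = 231.5 kN and R_D = 363 − 231.5 = 131.5 kN.
Span EF, ΣM about F: R_E^{EF}·10 = 162 + 277.8, so R_E^{EF} = 43.98 kN and R_F = 18 − 43.98 = -25.98 kN.
R_E = 231.5 + 43.98 = 275.5 kN.

R_E = 275.5 kN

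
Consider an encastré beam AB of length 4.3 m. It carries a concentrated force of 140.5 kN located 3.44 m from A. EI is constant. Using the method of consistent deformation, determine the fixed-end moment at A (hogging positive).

Release both end moments; the primary structure is a simply-supported span AB with redundants M_A and M_B.
Simple-span end rotations at A and B under the given loads:
  at A: point load 140.5 at a = 3.44: Pab(L + b)/(6LEI) = 83.13/EI
  at B: point load 140.5 at a = 3.44: Pab(L + a)/(6LEI) = 124.7/EI
  θ_A0 = 83.13/EI,  θ_B0 = 124.7/EI
Flexibility coefficients: a unit moment at one end gives L/(3EI) there and L/(6EI) at the far end, so f₁₁ = f₂₂ = 1.433/EI and f₁₂ = f₂₁ = 0.7167/EI.
Compatibility — zero rotation at each built-in end:
  1.433 M_A + 0.7167 M_B = 83.13
  0.7167 M_A + 1.433 M_B = 124.7
Solving the pair gives M_A = 19.33 kN·m and M_B = 77.33 kN·m (hogging).

M_A = 19.33 kN·m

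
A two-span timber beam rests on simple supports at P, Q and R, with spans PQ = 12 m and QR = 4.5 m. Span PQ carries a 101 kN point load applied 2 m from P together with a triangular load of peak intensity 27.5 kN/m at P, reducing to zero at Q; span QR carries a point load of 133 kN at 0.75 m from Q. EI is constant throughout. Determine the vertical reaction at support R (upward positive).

R_R = -35.65 kN

Take M_Q as the redundant. Released structure: two simple spans PQ and QR with a hinge at Q.
End slopes at the hinge Q, treating each span as simply supported:
  span PQ: point load 101 at a = 2: Pab(L + a)/(6LEI) = 392.8/EI
  span PQ: triangular load, peak 27.5: 7w₀L³/(360EI) = 924/EI
  span QR: point load 133 at a = 0.75: Pab(L + b)/(6LEI) = 114.3/EI
  relative rotation θ_0 = (1317 + 114.3)/EI = 1431/EI
A unit hogging moment at Q produces rotation L₁/(3EI) + L₂/(3EI) = 5.5/EI.
Slope continuity at Q: θ_0 = M_Q·5.5/EI, so M_Q = 1431/5.5 = 260.2 kN·m (hogging).
Span QR, ΣM about R: R_Q^{QR}·4.5 = 498.8 + 260.2, so R_Q^{QR} = 168.7 kN and R_R = 133 − 168.7 = -35.65 kN.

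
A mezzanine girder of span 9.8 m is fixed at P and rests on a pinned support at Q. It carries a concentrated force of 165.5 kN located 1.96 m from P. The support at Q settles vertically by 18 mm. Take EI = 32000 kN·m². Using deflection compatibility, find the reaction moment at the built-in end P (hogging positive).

Release the roller at Q. Primary structure: cantilever fixed at P.
Free-end deflection of the primary structure under the applied loading (downward +):
  point load 165.5 at a = 1.96: Pa²(3L − a)/(6EI) = 2908/EI
Flexibility coefficient — unit upward force at Q: δ_{QQ} = L³/(3EI) = 313.7/EI.
With EI = 32000 kN·m²: δ_0 = 0.090864 m and δ_{QQ} = 0.009804 m/kN.
Compatibility — the beam at Q must follow the support down by 0.018 m: δ_0 − R_Q·δ_{QQ} = 0.018, so R_Q = (0.090864 − 0.018)/0.009804 = 7.432 kN.
Moment equilibrium about P: M_P = Σ(load moments about P) − R_Q·L = 324.4 − 7.432×9.8 = 251.5 kN·m.

M_P = 251.5 kN·m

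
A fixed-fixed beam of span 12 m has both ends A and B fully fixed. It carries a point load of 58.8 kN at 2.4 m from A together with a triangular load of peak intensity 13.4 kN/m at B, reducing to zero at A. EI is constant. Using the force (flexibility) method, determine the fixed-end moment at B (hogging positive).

Take the two fixed-end moments M_A, M_B as redundants; the released structure is the simple span AB.
On the primary (simply-supported) span, the end slopes from the loading are:
  at A: point load 58.8 at a = 2.4: Pab(L + b)/(6LEI) = 406.4/EI
  at B: point load 58.8 at a = 2.4: Pab(L + a)/(6LEI) = 271/EI
  at A: triangular load, peak 13.4: 7w₀L³/(360EI) = 450.2/EI
  at B: triangular load, peak 13.4: w₀L³/(45EI) = 514.6/EI
  θ_A0 = 856.7/EI,  θ_B0 = 785.5/EI
Flexibility coefficients: a unit moment at one end gives L/(3EI) there and L/(6EI) at the far end, so f₁₁ = f₂₂ = 4/EI and f₁₂ = f₂₁ = 2/EI.
Compatibility — zero rotation at each built-in end:
  4 M_A + 2 M_B = 856.7
  2 M_A + 4 M_B = 785.5
Solving the pair gives M_A = 154.6 kN·m and M_B = 119.1 kN·m (hogging).

M_B = 119.1 kN·m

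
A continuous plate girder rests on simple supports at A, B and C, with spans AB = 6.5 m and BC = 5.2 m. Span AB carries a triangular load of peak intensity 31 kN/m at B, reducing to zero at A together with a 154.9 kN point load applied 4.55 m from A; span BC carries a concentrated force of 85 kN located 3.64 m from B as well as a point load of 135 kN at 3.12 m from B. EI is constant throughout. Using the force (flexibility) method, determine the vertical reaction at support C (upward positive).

Release continuity at B by inserting a hinge; the redundant is the internal moment M_B. The primary structure is two simply-supported spans AB and BC.
Discontinuity in slope at B on the released structure — sum the simple-span end rotations:
  span AB: triangular load, peak 31: w₀L³/(45EI) = 189.2/EI
  span AB: point load 154.9 at a = 4.55: Pab(L + a)/(6LEI) = 389.4/EI
  span BC: point load 85 at a = 3.64: Pab(L + b)/(6LEI) = 104.6/EI
  span BC: point load 135 at a = 3.12: Pab(L + b)/(6LEI) = 204.4/EI
  relative rotation θ_0 = (578.6 + 309)/EI = 887.6/EI
A unit hogging moment at B produces rotation L₁/(3EI) + L₂/(3EI) = 3.9/EI.
Compatibility: M_B·(L₁+L₂)/(3EI) = θ_0, giving M_B = 227.6 kN·m (hogging).
Span BC, ΣM about C: R_B^{BC}·5.2 = 413.4 + 227.6, so R_B^{BC} = 123.3 kN and R_C = 220 − 123.3 = 96.73 kN.

R_C = 96.73 kN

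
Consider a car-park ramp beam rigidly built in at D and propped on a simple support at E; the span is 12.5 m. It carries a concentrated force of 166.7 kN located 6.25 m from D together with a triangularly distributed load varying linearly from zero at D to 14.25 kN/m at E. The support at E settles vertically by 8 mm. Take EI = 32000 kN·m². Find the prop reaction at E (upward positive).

R_E = 100.7 kN

Remove the prop at E; the released (primary) structure is a cantilever built in at D.
Deflection at E on the released cantilever, summing each load's contribution:
  point load 166.7 at a = 6.25: Pa²(3L − a)/(6EI) = 33915/EI
  triangular load, peak 14.25 at the free end: 11w₀L⁴/(120EI) = 31891/EI
  δ_0 = 65806/EI
Tip deflection under a unit load at E: L³/(3EI) = 651/EI.
With EI = 32000 kN·m²: δ_0 = 2.0564 m and δ_{EE} = 0.020345 m/kN.
Compatibility — the beam at E must follow the support down by 0.008 m: δ_0 − R_E·δ_{EE} = 0.008, so R_E = (2.0564 − 0.008)/0.020345 = 100.7 kN.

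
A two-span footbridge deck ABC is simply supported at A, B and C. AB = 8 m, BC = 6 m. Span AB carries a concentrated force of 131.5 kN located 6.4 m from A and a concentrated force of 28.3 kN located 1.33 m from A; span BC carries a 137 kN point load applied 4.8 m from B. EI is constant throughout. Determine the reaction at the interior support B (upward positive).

R_B = 175.5 kN

Take M_B as the redundant. Released structure: two simple spans AB and BC with a hinge at B.
Discontinuity in slope at B on the released structure — sum the simple-span end rotations:
  span AB: point load 131.5 at a = 6.4: Pab(L + a)/(6LEI) = 404/EI
  span AB: point load 28.3 at a = 1.33: Pab(L + a)/(6LEI) = 48.8/EI
  span BC: point load 137 at a = 4.8: Pab(L + b)/(6LEI) = 157.8/EI
  relative rotation θ_0 = (452.8 + 157.8)/EI = 610.6/EI
A unit hogging moment at B produces rotation L₁/(3EI) + L₂/(3EI) = 4.667/EI.
Compatibility: M_B·(L₁+L₂)/(3EI) = θ_0, giving M_B = 130.8 kN·m (hogging).
Span AB, ΣM about A with M_B applied at B: R_B^{AB}·8 = 879.2 + 130.8, so R_B^{AB} = 126.3 kN and R_A = 159.8 − 126.3 = 33.54 kN.
Span BC, ΣM about C: R_B^{BC}·6 = 164.4 + 130.8, so R_B^{BC} = 49.21 kN and R_C = 137 − 49.21 = 87.79 kN.
R_B = 126.3 + 49.21 = 175.5 kN.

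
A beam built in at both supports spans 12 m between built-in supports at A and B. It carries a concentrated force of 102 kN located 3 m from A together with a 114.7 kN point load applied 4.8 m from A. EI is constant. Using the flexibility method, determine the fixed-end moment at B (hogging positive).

Release both end moments; the primary structure is a simply-supported span AB with redundants M_A and M_B.
Simple-span end rotations at A and B under the given loads:
  at A: point load 102 at a = 3: Pab(L + b)/(6LEI) = 803.2/EI
  at B: point load 102 at a = 3: Pab(L + a)/(6LEI) = 573.8/EI
  at A: point load 114.7 at a = 4.8: Pab(L + b)/(6LEI) = 1057/EI
  at B: point load 114.7 at a = 4.8: Pab(L + a)/(6LEI) = 924.9/EI
  θ_A0 = 1860/EI,  θ_B0 = 1499/EI
Flexibility coefficients: a unit moment at one end gives L/(3EI) there and L/(6EI) at the far end, so f₁₁ = f₂₂ = 4/EI and f₁₂ = f₂₁ = 2/EI.
Compatibility — zero rotation at each built-in end:
  4 M_A + 2 M_B = 1860
  2 M_A + 4 M_B = 1499
Solving the pair gives M_A = 370.3 kN·m and M_B = 189.5 kN·m (hogging).

M_B = 189.5 kN·m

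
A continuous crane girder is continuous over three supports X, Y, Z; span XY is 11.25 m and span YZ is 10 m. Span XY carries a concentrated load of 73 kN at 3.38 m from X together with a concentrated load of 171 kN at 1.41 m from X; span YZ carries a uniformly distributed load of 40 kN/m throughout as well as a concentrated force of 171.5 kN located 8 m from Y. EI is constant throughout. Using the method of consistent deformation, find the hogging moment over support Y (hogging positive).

M_Y = 435 kN·m

Insert a hinge at Y; M_Y is the redundant, and each span becomes simply supported.
Rotations at Y on the released spans (each span's end-slope, ×1/EI):
  span XY: point load 73 at a = 3.38: Pab(L + a)/(6LEI) = 420.9/EI
  span XY: point load 171 at a = 1.41: Pab(L + a)/(6LEI) = 445/EI
  span YZ: UDL 40: wL³/(24EI) = 1667/EI
  span YZ: point load 171.5 at a = 8: Pab(L + b)/(6LEI) = 548.8/EI
  relative rotation θ_0 = (865.9 + 2215)/EI = 3081/EI
A unit hogging moment at Y produces rotation L₁/(3EI) + L₂/(3EI) = 7.083/EI.
Slope continuity at Y: θ_0 = M_Y·7.083/EI, so M_Y = 3081/7.083 = 435 kN·m (hogging).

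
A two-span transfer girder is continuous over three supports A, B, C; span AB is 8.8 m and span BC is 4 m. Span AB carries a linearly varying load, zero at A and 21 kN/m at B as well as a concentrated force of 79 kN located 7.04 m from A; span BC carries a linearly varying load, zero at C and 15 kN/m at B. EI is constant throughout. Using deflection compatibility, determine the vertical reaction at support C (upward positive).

Insert a hinge at B; M_B is the redundant, and each span becomes simply supported.
Discontinuity in slope at B on the released structure — sum the simple-span end rotations:
  span AB: triangular load, peak 21: w₀L³/(45EI) = 318/EI
  span AB: point load 79 at a = 7.04: Pab(L + a)/(6LEI) = 293.7/EI
  span BC: triangular load, peak 15: w₀L³/(45EI) = 21.33/EI
  relative rotation θ_0 = (611.7 + 21.33)/EI = 633/EI
A unit hogging moment at B produces rotation L₁/(3EI) + L₂/(3EI) = 4.267/EI.
Slope continuity at B: θ_0 = M_B·4.267/EI, so M_B = 633/4.267 = 148.4 kN·m (hogging).
Span BC, ΣM about C: R_B^{BC}·4 = 80 + 148.4, so R_B^{BC} = 57.09 kN and R_C = 30 − 57.09 = -27.09 kN.

R_C = -27.09 kN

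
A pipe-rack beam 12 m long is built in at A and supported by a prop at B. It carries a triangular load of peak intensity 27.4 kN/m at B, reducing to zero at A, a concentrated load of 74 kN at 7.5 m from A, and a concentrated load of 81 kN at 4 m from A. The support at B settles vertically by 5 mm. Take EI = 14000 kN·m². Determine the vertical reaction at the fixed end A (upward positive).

R_A = 182.8 kN

Release the roller at B. Primary structure: cantilever fixed at A.
Downward deflection at the released point B due to the loads:
  triangular load, peak 27.4 at the free end: 11w₀L⁴/(120EI) = 52082/EI
  point load 74 at a = 7.5: Pa²(3L − a)/(6EI) = 19772/EI
  point load 81 at a = 4: Pa²(3L − a)/(6EI) = 6912/EI
  δ_0 = 78766/EI
Tip deflection under a unit load at B: L³/(3EI) = 576/EI.
With EI = 14000 kN·m²: δ_0 = 5.6261 m and δ_{BB} = 0.041143 m/kN.
Compatibility — the beam at B must follow the support down by 0.005 m: δ_0 − R_B·δ_{BB} = 0.005, so R_B = (5.6261 − 0.005)/0.041143 = 136.6 kN.
Vertical equilibrium: R_A = ΣP − R_B = 319.4 − 136.6 = 182.8 kN.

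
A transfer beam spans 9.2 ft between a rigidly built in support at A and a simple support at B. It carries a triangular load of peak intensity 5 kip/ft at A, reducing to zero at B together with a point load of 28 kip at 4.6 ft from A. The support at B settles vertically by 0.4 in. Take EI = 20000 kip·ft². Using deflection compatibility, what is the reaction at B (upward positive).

Remove the prop at B; the released (primary) structure is a cantilever built in at A.
Downward deflection at the released point B due to the loads:
  triangular load, peak 5 at the fixed end: w₀L⁴/(30EI) = 1194/EI
  point load 28 at a = 4.6: Pa²(3L − a)/(6EI) = 2271/EI
  δ_0 = 3465/EI
Flexibility coefficient — unit upward force at B: δ_{BB} = L³/(3EI) = 259.6/EI.
With EI = 20000 kip·ft²: δ_0 = 0.17326 ft and δ_{BB} = 0.012978 ft/kip.
Compatibility — the beam at B must follow the support down by 0.03333 ft: δ_0 − R_B·δ_{BB} = 0.03333, so R_B = (0.17326 − 0.03333)/0.012978 = 10.78 kip.

R_B = 10.78 kip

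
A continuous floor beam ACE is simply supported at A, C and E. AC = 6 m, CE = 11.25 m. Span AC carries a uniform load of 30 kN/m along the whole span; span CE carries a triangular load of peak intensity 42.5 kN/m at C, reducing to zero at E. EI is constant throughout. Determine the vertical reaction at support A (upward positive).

Take M_C as the redundant. Released structure: two simple spans AC and CE with a hinge at C.
Rotations at C on the released spans (each span's end-slope, ×1/EI):
  span AC: UDL 30: wL³/(24EI) = 270/EI
  span CE: triangular load, peak 42.5: w₀L³/(45EI) = 1345/EI
  relative rotation θ_0 = (270 + 1345)/EI = 1615/EI
A unit hogging moment at C produces rotation L₁/(3EI) + L₂/(3EI) = 5.75/EI.
Compatibility: M_C·(L₁+L₂)/(3EI) = θ_0, giving M_C = 280.8 kN·m (hogging).
Span AC, ΣM about A with M_C applied at C: R_C^{AC}·6 = 540 + 280.8, so R_C^{AC} = 136.8 kN and R_A = 180 − 136.8 = 43.2 kN.

R_A = 43.2 kN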